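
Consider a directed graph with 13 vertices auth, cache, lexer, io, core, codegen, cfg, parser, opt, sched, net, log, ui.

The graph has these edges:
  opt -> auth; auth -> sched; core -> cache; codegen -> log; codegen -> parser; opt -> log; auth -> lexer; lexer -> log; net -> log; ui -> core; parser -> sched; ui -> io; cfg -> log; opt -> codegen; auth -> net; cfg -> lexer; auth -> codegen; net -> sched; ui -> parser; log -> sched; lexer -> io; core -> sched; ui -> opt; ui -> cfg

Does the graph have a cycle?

DFS with white/gray/black marking, starting from core:
core gray
  cache gray
  cache black
  sched gray
  sched black
core black
auth gray
  codegen gray
    log gray
      log→sched: sched black — skip
    log black
    parser gray
      parser→sched: sched black — skip
    parser black
  codegen black
  net gray
    net→log: log black — skip
    net→sched: sched black — skip
  net black
  auth→sched: sched black — skip
  lexer gray
    io gray
    io black
    lexer→log: log black — skip
  lexer black
auth black
cfg gray
  cfg→log: log black — skip
  cfg→lexer: lexer black — skip
cfg black
opt gray
  opt→auth: auth black — skip
  opt→codegen: codegen black — skip
  opt→log: log black — skip
opt black
ui gray
  ui→opt: opt black — skip
  ui→io: io black — skip
  ui→core: core black — skip
  ui→parser: parser black — skip
  ui→cfg: cfg black — skip
ui black
Every edge goes to a white or black vertex — no back edge, so the graph is acyclic.

No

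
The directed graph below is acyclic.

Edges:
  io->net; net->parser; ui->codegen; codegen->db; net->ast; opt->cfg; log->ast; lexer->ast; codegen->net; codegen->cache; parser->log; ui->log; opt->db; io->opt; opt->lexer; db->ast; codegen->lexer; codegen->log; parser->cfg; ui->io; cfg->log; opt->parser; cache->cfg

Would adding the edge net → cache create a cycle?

No

Adding net→cache creates a cycle iff cache can already reach net.
Explore from cache: no path reaches net. The graph stays acyclic.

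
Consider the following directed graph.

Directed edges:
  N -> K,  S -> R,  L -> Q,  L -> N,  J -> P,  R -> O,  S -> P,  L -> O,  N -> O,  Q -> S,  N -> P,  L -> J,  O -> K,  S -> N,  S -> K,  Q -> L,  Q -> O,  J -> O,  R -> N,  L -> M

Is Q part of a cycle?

Yes

Q is on a cycle iff Q can reach itself via ≥1 edge.
Q → L → Q — yes.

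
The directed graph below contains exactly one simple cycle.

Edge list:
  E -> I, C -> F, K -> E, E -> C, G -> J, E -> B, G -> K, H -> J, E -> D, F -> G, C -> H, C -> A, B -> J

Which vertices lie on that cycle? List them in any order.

C, E, F, G, K

DFS with gray/black marking from E:
E gray
  I gray
  I black
  C gray
    A gray
    A black
    H gray
      J gray
      J black
    H black
    F gray
      G gray
        G→J: J black — skip
        K gray
          K→E: E is gray → back edge
Back edge closes the cycle E → C → F → G → K → E; its vertices are {C, E, F, G, K}.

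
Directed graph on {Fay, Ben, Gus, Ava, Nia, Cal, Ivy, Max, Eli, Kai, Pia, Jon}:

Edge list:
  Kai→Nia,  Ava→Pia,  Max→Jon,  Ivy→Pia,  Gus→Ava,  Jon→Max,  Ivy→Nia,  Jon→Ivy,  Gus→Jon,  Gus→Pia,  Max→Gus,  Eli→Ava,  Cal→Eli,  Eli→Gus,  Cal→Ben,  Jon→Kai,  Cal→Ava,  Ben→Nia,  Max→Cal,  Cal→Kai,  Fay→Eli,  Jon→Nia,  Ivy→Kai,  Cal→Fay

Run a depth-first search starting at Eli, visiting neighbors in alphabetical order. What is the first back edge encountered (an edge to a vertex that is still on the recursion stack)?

Cal→Eli

DFS from Eli (visiting neighbors in alphabetical order); mark gray on enter, black on exit:
Eli gray
  Ava gray
    Pia gray
    Pia black
  Ava black
  Gus gray
    Gus→Ava: Ava black — skip
    Jon gray
      Ivy gray
        Kai gray
          Nia gray
          Nia black
        Kai black
        Ivy→Nia: Nia black — skip
        Ivy→Pia: Pia black — skip
      Ivy black
      Jon→Kai: Kai black — skip
      Max gray
        Cal gray
          Cal→Ava: Ava black — skip
          Ben gray
            Ben→Nia: Nia black — skip
          Ben black
          Cal→Eli: Eli is gray → back edge
First back edge: Cal → Eli.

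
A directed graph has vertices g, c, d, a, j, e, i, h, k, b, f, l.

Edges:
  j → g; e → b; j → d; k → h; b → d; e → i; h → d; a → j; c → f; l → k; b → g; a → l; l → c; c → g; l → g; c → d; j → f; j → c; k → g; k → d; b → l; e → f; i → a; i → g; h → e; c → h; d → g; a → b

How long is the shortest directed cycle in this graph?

For each vertex v, BFS finds the shortest path from v back to v.
The shortest such closed walk is e → b → l → k → h → e, length 5.

5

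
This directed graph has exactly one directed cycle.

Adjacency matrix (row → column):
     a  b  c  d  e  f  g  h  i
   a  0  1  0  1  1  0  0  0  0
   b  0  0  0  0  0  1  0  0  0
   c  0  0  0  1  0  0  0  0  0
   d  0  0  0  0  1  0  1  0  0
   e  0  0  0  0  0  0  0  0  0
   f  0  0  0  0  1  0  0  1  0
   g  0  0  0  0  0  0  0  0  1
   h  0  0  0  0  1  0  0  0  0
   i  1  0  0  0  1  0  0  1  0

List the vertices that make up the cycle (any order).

a, d, g, i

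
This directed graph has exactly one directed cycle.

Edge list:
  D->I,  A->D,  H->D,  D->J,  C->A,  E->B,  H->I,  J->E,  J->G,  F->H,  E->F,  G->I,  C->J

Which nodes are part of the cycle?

DFS with gray/black marking from J:
J gray
  G gray
    I gray
    I black
  G black
  E gray
    F gray
      H gray
        D gray
          D→J: J is gray → back edge
Back edge closes the cycle J → E → F → H → D → J; its vertices are {D, E, F, H, J}.

D, E, F, H, J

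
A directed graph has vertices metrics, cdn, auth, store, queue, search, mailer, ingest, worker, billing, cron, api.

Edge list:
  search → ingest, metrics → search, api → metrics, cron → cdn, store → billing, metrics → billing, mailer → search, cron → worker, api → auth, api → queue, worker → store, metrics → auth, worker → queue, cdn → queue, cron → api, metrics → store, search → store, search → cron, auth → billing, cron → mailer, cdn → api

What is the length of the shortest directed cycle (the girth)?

3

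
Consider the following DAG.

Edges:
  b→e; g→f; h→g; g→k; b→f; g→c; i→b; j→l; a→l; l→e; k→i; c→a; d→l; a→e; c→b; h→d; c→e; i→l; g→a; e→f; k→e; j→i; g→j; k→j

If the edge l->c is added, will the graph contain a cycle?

Adding l→c creates a cycle iff c can already reach l.
Path from c: c → a → l.
So c → … → l → c is a cycle.

Yes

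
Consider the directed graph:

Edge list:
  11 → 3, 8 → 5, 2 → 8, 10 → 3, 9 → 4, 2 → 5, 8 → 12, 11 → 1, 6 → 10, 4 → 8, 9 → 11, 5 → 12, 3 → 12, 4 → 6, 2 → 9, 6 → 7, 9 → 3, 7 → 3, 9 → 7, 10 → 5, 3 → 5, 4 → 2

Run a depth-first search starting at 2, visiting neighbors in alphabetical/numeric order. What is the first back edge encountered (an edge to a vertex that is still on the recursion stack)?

4→2

DFS from 2 (visiting neighbors in alphabetical/numeric order); mark gray on enter, black on exit:
2 gray
  5 gray
    12 gray
    12 black
  5 black
  8 gray
    8→5: 5 black — skip
    8→12: 12 black — skip
  8 black
  9 gray
    3 gray
      3→5: 5 black — skip
      3→12: 12 black — skip
    3 black
    4 gray
      4→2: 2 is gray → back edge
First back edge: 4 → 2.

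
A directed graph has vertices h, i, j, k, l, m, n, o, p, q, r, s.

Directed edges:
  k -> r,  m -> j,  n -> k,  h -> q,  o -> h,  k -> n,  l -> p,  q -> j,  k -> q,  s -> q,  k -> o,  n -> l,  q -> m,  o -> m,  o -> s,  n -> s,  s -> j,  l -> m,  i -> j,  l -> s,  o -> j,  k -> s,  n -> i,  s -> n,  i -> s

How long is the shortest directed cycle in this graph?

2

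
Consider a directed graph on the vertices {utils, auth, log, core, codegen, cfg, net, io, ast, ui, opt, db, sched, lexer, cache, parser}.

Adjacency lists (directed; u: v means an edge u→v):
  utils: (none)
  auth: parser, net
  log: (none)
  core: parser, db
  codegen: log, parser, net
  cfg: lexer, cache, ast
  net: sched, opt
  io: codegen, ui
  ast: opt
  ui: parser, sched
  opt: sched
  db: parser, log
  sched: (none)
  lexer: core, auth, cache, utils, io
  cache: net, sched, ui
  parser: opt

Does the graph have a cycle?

No

DFS with white/gray/black marking, starting from cfg:
cfg gray
  lexer gray
    core gray
      parser gray
        opt gray
          sched gray
          sched black
        opt black
      parser black
      db gray
        db→parser: parser black — skip
        log gray
        log black
      db black
    core black
    auth gray
      auth→parser: parser black — skip
      net gray
        net→sched: sched black — skip
        net→opt: opt black — skip
      net black
    auth black
    cache gray
      cache→net: net black — skip
      cache→sched: sched black — skip
      ui gray
        ui→parser: parser black — skip
        ui→sched: sched black — skip
      ui black
    cache black
    utils gray
    utils black
    io gray
      codegen gray
        codegen→log: log black — skip
        codegen→parser: parser black — skip
        codegen→net: net black — skip
      codegen black
      io→ui: ui black — skip
    io black
  lexer black
  cfg→cache: cache black — skip
  ast gray
    ast→opt: opt black — skip
  ast black
cfg black
Every edge goes to a white or black vertex — no back edge, so the graph is acyclic.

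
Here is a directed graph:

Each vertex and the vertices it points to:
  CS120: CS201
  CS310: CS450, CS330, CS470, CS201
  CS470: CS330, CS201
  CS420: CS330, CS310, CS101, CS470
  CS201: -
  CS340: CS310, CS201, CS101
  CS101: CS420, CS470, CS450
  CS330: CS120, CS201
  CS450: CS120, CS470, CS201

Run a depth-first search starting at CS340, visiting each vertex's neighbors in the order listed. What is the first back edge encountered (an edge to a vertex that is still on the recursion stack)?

CS420->CS101

DFS from CS340 (visiting each vertex's neighbors in the order listed); mark gray on enter, black on exit:
CS340 gray
  CS310 gray
    CS450 gray
      CS120 gray
        CS201 gray
        CS201 black
      CS120 black
      CS470 gray
        CS330 gray
          CS330→CS120: CS120 black — skip
          CS330→CS201: CS201 black — skip
        CS330 black
        CS470→CS201: CS201 black — skip
      CS470 black
      CS450→CS201: CS201 black — skip
    CS450 black
    CS310→CS330: CS330 black — skip
    CS310→CS470: CS470 black — skip
    CS310→CS201: CS201 black — skip
  CS310 black
  CS340→CS201: CS201 black — skip
  CS101 gray
    CS420 gray
      CS420→CS330: CS330 black — skip
      CS420→CS310: CS310 black — skip
      CS420→CS101: CS101 is gray → back edge
First back edge: CS420 → CS101.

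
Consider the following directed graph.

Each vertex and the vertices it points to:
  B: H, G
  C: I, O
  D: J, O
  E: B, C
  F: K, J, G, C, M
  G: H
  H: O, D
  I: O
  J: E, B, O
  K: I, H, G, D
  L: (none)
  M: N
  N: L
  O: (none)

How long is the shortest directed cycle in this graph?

4

For each vertex v, BFS finds the shortest path from v back to v.
The shortest such closed walk is D → J → B → H → D, length 4.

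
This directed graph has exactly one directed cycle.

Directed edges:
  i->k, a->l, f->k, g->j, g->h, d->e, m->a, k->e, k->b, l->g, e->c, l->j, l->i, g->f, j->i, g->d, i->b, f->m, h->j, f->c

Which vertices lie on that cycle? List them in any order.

DFS with gray/black marking from l:
l gray
  j gray
    i gray
      k gray
        e gray
          c gray
          c black
        e black
        b gray
        b black
      k black
      i→b: b black — skip
    i black
  j black
  l→i: i black — skip
  g gray
    d gray
      d→e: e black — skip
    d black
    g→j: j black — skip
    h gray
      h→j: j black — skip
    h black
    f gray
      m gray
        a gray
          a→l: l is gray → back edge
Back edge closes the cycle l → g → f → m → a → l; its vertices are {a, f, g, l, m}.

a, f, g, l, m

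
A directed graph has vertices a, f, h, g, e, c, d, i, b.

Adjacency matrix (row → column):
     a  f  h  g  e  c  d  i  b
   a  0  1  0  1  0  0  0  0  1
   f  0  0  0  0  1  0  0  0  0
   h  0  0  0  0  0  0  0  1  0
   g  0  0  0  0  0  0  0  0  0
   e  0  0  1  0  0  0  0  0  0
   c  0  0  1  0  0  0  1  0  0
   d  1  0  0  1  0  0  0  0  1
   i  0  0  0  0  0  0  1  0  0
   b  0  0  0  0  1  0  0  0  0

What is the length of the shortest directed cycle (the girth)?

For each vertex v, BFS finds the shortest path from v back to v.
The shortest such closed walk is h → i → d → b → e → h, length 5.

5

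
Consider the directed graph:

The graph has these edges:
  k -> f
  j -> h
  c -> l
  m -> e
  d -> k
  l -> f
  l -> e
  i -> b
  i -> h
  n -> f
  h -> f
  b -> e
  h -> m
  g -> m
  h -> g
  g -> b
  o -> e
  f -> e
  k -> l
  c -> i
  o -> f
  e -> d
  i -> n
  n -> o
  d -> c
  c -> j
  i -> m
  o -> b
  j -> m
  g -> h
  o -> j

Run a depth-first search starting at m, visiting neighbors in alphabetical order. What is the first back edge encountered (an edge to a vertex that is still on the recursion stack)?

DFS from m (visiting neighbors in alphabetical order); mark gray on enter, black on exit:
m gray
  e gray
    d gray
      c gray
        i gray
          b gray
            b→e: e is gray → back edge
First back edge: b → e.

b→e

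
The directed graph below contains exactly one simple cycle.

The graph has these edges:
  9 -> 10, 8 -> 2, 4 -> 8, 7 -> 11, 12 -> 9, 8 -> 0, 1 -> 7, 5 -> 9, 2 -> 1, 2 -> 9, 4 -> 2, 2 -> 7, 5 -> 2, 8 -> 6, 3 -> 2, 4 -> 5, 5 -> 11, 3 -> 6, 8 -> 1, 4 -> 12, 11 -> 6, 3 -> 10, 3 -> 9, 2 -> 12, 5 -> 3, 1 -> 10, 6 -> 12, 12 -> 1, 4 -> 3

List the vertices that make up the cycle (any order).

1, 6, 7, 11, 12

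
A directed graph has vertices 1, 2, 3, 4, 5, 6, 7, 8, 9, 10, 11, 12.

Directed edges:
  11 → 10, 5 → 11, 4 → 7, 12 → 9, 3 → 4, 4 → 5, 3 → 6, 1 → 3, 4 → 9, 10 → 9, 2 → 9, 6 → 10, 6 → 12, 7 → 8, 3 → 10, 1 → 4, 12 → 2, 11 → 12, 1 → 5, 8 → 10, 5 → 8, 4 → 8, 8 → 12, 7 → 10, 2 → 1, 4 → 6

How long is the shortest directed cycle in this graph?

For each vertex v, BFS finds the shortest path from v back to v.
The shortest such closed walk is 2 → 1 → 4 → 8 → 12 → 2, length 5.

5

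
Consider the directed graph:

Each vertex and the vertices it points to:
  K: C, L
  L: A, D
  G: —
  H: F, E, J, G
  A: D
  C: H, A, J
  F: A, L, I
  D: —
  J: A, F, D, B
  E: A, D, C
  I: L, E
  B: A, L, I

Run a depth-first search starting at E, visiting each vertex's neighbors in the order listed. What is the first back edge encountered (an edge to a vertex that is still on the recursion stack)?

DFS from E (visiting each vertex's neighbors in the order listed); mark gray on enter, black on exit:
E gray
  A gray
    D gray
    D black
  A black
  E→D: D black — skip
  C gray
    H gray
      F gray
        F→A: A black — skip
        L gray
          L→A: A black — skip
          L→D: D black — skip
        L black
        I gray
          I→L: L black — skip
          I→E: E is gray → back edge
First back edge: I → E.

I->E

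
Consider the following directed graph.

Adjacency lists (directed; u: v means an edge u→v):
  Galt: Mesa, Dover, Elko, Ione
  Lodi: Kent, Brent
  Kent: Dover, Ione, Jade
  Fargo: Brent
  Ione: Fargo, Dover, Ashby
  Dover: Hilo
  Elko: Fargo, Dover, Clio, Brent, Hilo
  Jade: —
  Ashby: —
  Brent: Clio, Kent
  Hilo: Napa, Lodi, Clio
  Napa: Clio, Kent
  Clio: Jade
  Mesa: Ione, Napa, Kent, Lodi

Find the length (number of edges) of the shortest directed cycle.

For each vertex v, BFS finds the shortest path from v back to v.
The shortest such closed walk is Ione → Fargo → Brent → Kent → Ione, length 4.

4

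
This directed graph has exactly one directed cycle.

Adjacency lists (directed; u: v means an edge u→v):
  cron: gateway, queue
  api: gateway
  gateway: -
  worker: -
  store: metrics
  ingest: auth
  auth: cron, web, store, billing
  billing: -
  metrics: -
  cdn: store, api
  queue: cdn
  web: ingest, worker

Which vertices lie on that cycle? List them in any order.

DFS with gray/black marking from ingest:
ingest gray
  auth gray
    cron gray
      gateway gray
      gateway black
      queue gray
        cdn gray
          store gray
            metrics gray
            metrics black
          store black
          api gray
            api→gateway: gateway black — skip
          api black
        cdn black
      queue black
    cron black
    web gray
      web→ingest: ingest is gray → back edge
Back edge closes the cycle ingest → auth → web → ingest; its vertices are {web, auth, ingest}.

web, auth, ingest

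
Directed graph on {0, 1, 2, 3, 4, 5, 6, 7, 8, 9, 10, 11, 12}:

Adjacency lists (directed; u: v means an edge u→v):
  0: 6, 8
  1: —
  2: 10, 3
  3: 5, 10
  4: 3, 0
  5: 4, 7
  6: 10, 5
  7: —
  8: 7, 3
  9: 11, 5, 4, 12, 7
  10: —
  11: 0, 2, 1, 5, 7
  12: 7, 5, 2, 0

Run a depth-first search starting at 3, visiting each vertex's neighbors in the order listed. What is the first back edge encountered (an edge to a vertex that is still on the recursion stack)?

4->3

DFS from 3 (visiting each vertex's neighbors in the order listed); mark gray on enter, black on exit:
3 gray
  5 gray
    4 gray
      4→3: 3 is gray → back edge
First back edge: 4 → 3.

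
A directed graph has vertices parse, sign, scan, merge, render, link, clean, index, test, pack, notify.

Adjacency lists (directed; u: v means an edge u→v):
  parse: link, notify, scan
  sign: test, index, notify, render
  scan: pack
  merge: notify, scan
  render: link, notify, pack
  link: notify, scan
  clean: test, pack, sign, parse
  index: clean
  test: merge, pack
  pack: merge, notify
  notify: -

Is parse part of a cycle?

No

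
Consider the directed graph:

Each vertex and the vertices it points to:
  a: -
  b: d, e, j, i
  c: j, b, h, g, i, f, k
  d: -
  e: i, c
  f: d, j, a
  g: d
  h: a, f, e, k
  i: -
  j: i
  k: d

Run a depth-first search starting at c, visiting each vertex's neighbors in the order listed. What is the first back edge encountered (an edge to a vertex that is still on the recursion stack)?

e→c

DFS from c (visiting each vertex's neighbors in the order listed); mark gray on enter, black on exit:
c gray
  j gray
    i gray
    i black
  j black
  b gray
    d gray
    d black
    e gray
      e→i: i black — skip
      e→c: c is gray → back edge
First back edge: e → c.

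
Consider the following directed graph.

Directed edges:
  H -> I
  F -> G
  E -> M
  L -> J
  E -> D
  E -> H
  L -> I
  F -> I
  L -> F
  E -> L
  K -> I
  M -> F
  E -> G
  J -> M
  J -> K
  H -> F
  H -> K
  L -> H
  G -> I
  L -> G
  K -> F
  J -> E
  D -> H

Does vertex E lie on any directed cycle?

Yes

E is on a cycle iff E can reach itself via ≥1 edge.
E → L → J → E — yes.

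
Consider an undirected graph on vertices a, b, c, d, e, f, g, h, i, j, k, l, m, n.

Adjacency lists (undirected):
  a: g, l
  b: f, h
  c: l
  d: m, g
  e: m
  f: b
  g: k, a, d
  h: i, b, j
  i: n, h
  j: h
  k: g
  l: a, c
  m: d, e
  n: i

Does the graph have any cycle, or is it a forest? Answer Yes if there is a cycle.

DFS, tracking each vertex's parent; an edge to a visited non-parent vertex closes a cycle.
Start from a:
visit a (parent –)
  visit g (parent a)
    visit k (parent g)
      k–g: parent, skip
    g–a: parent, skip
    visit d (parent g)
      visit m (parent d)
        m–d: parent, skip
        visit e (parent m)
          e–m: parent, skip
      d–g: parent, skip
  visit l (parent a)
    l–a: parent, skip
    visit c (parent l)
      c–l: parent, skip
visit b (parent –)
  visit f (parent b)
    f–b: parent, skip
  visit h (parent b)
    visit i (parent h)
      visit n (parent i)
        n–i: parent, skip
      i–h: parent, skip
    h–b: parent, skip
    visit j (parent h)
      j–h: parent, skip
No non-parent visited neighbor found — the graph is a forest.

No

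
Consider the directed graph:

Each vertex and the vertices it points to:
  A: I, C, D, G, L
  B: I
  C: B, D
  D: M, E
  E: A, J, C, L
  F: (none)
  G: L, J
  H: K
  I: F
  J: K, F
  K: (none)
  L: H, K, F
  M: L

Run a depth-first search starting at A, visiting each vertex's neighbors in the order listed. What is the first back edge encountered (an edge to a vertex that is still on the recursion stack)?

E->A

DFS from A (visiting each vertex's neighbors in the order listed); mark gray on enter, black on exit:
A gray
  I gray
    F gray
    F black
  I black
  C gray
    B gray
      B→I: I black — skip
    B black
    D gray
      M gray
        L gray
          H gray
            K gray
            K black
          H black
          L→K: K black — skip
          L→F: F black — skip
        L black
      M black
      E gray
        E→A: A is gray → back edge
First back edge: E → A.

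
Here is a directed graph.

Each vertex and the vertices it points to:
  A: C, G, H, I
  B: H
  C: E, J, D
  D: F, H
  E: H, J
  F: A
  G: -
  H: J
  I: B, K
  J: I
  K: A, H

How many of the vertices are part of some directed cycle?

10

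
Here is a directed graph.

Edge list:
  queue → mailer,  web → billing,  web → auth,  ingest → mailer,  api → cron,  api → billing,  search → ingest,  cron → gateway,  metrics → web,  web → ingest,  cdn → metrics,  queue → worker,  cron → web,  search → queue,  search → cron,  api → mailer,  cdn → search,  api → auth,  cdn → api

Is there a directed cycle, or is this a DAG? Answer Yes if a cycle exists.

No

DFS with white/gray/black marking, starting from worker:
worker gray
worker black
billing gray
billing black
web gray
  ingest gray
    mailer gray
    mailer black
  ingest black
  web→billing: billing black — skip
  auth gray
  auth black
web black
cron gray
  gateway gray
  gateway black
  cron→web: web black — skip
cron black
search gray
  search→cron: cron black — skip
  search→ingest: ingest black — skip
  queue gray
    queue→worker: worker black — skip
    queue→mailer: mailer black — skip
  queue black
search black
api gray
  api→cron: cron black — skip
  api→auth: auth black — skip
  api→mailer: mailer black — skip
  api→billing: billing black — skip
api black
metrics gray
  metrics→web: web black — skip
metrics black
cdn gray
  cdn→api: api black — skip
  cdn→metrics: metrics black — skip
  cdn→search: search black — skip
cdn black
Every edge goes to a white or black vertex — no back edge, so the graph is acyclic.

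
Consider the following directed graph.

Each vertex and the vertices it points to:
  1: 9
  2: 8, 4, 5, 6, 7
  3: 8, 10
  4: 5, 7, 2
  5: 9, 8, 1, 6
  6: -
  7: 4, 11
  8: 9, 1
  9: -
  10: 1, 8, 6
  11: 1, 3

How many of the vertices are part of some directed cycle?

3

A vertex is on a directed cycle iff it belongs to a strongly connected component of size ≥ 2 (or has a self-loop).
The vertices on cycles are {2, 4, 7} — 3 in total.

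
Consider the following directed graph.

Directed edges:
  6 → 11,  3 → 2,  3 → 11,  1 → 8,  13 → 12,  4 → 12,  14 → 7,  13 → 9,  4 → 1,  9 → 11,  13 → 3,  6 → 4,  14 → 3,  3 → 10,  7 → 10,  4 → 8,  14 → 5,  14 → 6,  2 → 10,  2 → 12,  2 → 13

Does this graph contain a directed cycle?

DFS with white/gray/black marking, starting from 14:
14 gray
  3 gray
    10 gray
    10 black
    11 gray
    11 black
    2 gray
      2→10: 10 black — skip
      12 gray
      12 black
      13 gray
        13→12: 12 black — skip
        9 gray
          9→11: 11 black — skip
        9 black
        13→3: 3 is gray → back edge
Back edge found, so a cycle exists: 3 → 2 → 13 → 3.

Yes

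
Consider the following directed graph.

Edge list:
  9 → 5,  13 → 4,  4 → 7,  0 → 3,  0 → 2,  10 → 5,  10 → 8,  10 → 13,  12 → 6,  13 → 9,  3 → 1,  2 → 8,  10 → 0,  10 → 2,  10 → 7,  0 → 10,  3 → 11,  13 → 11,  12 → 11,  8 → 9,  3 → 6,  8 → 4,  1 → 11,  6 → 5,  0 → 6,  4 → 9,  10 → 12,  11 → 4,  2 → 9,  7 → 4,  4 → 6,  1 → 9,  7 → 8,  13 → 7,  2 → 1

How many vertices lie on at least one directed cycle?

A vertex is on a directed cycle iff it belongs to a strongly connected component of size ≥ 2 (or has a self-loop).
The vertices on cycles are {0, 4, 7, 8, 10} — 5 in total.

5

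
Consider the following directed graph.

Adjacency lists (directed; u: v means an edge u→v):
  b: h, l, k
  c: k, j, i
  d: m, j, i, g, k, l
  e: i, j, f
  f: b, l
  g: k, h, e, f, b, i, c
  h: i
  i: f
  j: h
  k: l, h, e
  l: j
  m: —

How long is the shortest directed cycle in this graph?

For each vertex v, BFS finds the shortest path from v back to v.
The shortest such closed walk is b → k → e → f → b, length 4.

4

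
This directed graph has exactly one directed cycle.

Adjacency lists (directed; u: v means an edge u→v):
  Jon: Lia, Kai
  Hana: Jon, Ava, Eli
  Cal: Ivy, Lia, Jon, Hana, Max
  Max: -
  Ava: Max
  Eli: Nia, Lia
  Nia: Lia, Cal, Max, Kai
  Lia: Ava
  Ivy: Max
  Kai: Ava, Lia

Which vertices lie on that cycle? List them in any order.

Cal, Eli, Nia, Hana

DFS with gray/black marking from Cal:
Cal gray
  Ivy gray
    Max gray
    Max black
  Ivy black
  Lia gray
    Ava gray
      Ava→Max: Max black — skip
    Ava black
  Lia black
  Jon gray
    Jon→Lia: Lia black — skip
    Kai gray
      Kai→Ava: Ava black — skip
      Kai→Lia: Lia black — skip
    Kai black
  Jon black
  Hana gray
    Hana→Jon: Jon black — skip
    Hana→Ava: Ava black — skip
    Eli gray
      Nia gray
        Nia→Lia: Lia black — skip
        Nia→Cal: Cal is gray → back edge
Back edge closes the cycle Cal → Hana → Eli → Nia → Cal; its vertices are {Cal, Eli, Nia, Hana}.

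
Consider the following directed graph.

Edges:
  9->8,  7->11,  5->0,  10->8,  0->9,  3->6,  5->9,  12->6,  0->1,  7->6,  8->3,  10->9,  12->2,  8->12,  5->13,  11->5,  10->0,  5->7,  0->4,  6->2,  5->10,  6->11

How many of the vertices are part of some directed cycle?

10

A vertex is on a directed cycle iff it belongs to a strongly connected component of size ≥ 2 (or has a self-loop).
The vertices on cycles are {0, 3, 5, 6, 7, 8, 9, 10, 11, 12} — 10 in total.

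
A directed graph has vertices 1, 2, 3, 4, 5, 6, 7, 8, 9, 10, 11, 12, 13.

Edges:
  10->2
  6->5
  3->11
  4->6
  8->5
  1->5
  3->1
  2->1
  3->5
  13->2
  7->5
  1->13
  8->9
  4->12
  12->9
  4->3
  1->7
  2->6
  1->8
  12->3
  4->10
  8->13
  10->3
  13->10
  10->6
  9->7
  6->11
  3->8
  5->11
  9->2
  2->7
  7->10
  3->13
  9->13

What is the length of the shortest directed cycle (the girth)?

3

For each vertex v, BFS finds the shortest path from v back to v.
The shortest such closed walk is 3 → 13 → 10 → 3, length 3.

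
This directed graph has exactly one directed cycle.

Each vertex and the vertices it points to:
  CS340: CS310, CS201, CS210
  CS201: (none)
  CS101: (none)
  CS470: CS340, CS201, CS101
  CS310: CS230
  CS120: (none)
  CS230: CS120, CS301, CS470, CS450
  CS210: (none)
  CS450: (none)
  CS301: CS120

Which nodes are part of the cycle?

DFS with gray/black marking from CS230:
CS230 gray
  CS120 gray
  CS120 black
  CS301 gray
    CS301→CS120: CS120 black — skip
  CS301 black
  CS470 gray
    CS340 gray
      CS310 gray
        CS310→CS230: CS230 is gray → back edge
Back edge closes the cycle CS230 → CS470 → CS340 → CS310 → CS230; its vertices are {CS230, CS310, CS340, CS470}.

CS230, CS310, CS340, CS470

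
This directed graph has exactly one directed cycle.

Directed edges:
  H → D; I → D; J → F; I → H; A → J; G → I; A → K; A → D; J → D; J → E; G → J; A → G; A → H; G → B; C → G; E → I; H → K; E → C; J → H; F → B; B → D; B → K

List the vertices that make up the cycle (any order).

DFS with gray/black marking from J:
J gray
  D gray
  D black
  H gray
    K gray
    K black
    H→D: D black — skip
  H black
  F gray
    B gray
      B→D: D black — skip
      B→K: K black — skip
    B black
  F black
  E gray
    I gray
      I→H: H black — skip
      I→D: D black — skip
    I black
    C gray
      G gray
        G→B: B black — skip
        G→J: J is gray → back edge
Back edge closes the cycle J → E → C → G → J; its vertices are {C, E, G, J}.

C, E, G, J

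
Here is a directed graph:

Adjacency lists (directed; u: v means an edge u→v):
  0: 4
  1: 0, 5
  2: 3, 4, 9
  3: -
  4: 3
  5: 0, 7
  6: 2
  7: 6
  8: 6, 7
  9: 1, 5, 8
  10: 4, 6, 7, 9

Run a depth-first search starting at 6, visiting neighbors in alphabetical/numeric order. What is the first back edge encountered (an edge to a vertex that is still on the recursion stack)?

DFS from 6 (visiting neighbors in alphabetical/numeric order); mark gray on enter, black on exit:
6 gray
  2 gray
    3 gray
    3 black
    4 gray
      4→3: 3 black — skip
    4 black
    9 gray
      1 gray
        0 gray
          0→4: 4 black — skip
        0 black
        5 gray
          5→0: 0 black — skip
          7 gray
            7→6: 6 is gray → back edge
First back edge: 7 → 6.

7→6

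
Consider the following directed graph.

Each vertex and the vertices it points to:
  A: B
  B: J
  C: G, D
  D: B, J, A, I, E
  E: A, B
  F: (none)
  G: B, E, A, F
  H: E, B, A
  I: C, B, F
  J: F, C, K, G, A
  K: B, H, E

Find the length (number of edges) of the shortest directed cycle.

3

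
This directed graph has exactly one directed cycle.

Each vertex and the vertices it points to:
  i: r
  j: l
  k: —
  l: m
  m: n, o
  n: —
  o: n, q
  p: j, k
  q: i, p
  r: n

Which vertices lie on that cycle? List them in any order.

j, l, m, o, p, q

DFS with gray/black marking from m:
m gray
  n gray
  n black
  o gray
    o→n: n black — skip
    q gray
      i gray
        r gray
          r→n: n black — skip
        r black
      i black
      p gray
        j gray
          l gray
            l→m: m is gray → back edge
Back edge closes the cycle m → o → q → p → j → l → m; its vertices are {j, l, m, o, p, q}.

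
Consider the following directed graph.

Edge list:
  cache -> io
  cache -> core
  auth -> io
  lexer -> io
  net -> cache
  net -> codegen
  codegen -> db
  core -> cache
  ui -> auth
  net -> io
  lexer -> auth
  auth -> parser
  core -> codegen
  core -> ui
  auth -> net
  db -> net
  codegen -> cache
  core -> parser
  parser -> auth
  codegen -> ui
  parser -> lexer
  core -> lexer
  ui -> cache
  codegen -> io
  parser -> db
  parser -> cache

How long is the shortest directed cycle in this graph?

For each vertex v, BFS finds the shortest path from v back to v.
The shortest such closed walk is core → cache → core, length 2.

2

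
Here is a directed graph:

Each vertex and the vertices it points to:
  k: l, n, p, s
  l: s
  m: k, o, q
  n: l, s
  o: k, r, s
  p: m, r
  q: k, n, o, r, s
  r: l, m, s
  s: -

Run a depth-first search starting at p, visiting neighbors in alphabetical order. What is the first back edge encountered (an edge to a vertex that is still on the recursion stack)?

k→p

DFS from p (visiting neighbors in alphabetical order); mark gray on enter, black on exit:
p gray
  m gray
    k gray
      l gray
        s gray
        s black
      l black
      n gray
        n→l: l black — skip
        n→s: s black — skip
      n black
      k→p: p is gray → back edge
First back edge: k → p.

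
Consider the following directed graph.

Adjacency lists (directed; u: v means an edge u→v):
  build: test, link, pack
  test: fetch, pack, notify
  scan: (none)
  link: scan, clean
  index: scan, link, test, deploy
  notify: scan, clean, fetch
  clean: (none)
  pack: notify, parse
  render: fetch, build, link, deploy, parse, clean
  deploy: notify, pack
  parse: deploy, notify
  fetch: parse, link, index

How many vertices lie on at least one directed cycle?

7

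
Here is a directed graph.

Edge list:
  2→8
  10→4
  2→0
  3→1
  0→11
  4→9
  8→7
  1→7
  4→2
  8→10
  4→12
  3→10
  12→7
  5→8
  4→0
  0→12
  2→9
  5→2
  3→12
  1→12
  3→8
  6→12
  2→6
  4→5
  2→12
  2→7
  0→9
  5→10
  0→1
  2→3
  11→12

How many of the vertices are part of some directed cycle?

A vertex is on a directed cycle iff it belongs to a strongly connected component of size ≥ 2 (or has a self-loop).
The vertices on cycles are {2, 3, 4, 5, 8, 10} — 6 in total.

6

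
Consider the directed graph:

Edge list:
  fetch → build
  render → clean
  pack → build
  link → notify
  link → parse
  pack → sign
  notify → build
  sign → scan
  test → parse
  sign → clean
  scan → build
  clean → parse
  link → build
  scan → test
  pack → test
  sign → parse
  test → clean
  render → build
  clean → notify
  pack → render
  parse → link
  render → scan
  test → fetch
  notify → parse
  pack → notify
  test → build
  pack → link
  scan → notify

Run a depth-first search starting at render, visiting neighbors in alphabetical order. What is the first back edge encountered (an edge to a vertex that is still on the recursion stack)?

link→notify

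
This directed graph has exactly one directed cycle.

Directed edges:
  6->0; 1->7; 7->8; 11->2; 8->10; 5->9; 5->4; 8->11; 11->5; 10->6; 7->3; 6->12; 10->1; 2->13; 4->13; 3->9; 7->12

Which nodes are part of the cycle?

1, 7, 8, 10

DFS with gray/black marking from 7:
7 gray
  12 gray
  12 black
  3 gray
    9 gray
    9 black
  3 black
  8 gray
    11 gray
      2 gray
        13 gray
        13 black
      2 black
      5 gray
        4 gray
          4→13: 13 black — skip
        4 black
        5→9: 9 black — skip
      5 black
    11 black
    10 gray
      6 gray
        6→12: 12 black — skip
        0 gray
        0 black
      6 black
      1 gray
        1→7: 7 is gray → back edge
Back edge closes the cycle 7 → 8 → 10 → 1 → 7; its vertices are {1, 7, 8, 10}.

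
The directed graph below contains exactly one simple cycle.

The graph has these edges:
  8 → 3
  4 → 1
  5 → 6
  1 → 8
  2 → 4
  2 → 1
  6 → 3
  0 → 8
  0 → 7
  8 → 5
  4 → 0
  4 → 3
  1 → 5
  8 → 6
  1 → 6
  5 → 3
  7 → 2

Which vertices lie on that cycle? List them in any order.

0, 2, 4, 7

DFS with gray/black marking from 2:
2 gray
  4 gray
    1 gray
      6 gray
        3 gray
        3 black
      6 black
      8 gray
        5 gray
          5→3: 3 black — skip
          5→6: 6 black — skip
        5 black
        8→3: 3 black — skip
        8→6: 6 black — skip
      8 black
      1→5: 5 black — skip
    1 black
    4→3: 3 black — skip
    0 gray
      0→8: 8 black — skip
      7 gray
        7→2: 2 is gray → back edge
Back edge closes the cycle 2 → 4 → 0 → 7 → 2; its vertices are {0, 2, 4, 7}.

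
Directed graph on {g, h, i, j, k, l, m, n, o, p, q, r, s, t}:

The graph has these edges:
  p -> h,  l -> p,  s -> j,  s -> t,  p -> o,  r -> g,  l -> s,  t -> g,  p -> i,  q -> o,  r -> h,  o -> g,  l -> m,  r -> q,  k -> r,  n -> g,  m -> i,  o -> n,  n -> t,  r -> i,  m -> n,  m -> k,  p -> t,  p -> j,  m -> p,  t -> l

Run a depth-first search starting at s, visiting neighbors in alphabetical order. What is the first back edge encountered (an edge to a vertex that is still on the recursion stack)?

n→t

DFS from s (visiting neighbors in alphabetical order); mark gray on enter, black on exit:
s gray
  j gray
  j black
  t gray
    g gray
    g black
    l gray
      m gray
        i gray
        i black
        k gray
          r gray
            r→g: g black — skip
            h gray
            h black
            r→i: i black — skip
            q gray
              o gray
                o→g: g black — skip
                n gray
                  n→g: g black — skip
                  n→t: t is gray → back edge
First back edge: n → t.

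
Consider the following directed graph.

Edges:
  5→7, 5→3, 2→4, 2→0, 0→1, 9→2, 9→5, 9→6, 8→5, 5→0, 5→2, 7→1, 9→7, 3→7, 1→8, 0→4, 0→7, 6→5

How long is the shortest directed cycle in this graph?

4

For each vertex v, BFS finds the shortest path from v back to v.
The shortest such closed walk is 0 → 1 → 8 → 5 → 0, length 4.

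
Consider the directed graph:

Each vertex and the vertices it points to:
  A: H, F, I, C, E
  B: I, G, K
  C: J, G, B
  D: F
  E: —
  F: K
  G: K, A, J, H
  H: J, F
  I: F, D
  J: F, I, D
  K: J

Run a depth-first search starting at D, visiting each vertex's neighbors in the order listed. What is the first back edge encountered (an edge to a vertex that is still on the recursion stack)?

J→F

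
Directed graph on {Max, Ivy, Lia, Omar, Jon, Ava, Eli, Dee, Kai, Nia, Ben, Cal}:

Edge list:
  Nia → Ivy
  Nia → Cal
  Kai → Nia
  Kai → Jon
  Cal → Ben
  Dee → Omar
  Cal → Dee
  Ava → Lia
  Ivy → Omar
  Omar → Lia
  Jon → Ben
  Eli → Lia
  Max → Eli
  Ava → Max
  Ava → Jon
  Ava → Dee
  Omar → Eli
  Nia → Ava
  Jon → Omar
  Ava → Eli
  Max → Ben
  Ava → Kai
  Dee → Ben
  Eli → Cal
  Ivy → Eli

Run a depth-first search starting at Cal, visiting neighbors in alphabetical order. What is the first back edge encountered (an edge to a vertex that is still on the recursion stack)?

DFS from Cal (visiting neighbors in alphabetical order); mark gray on enter, black on exit:
Cal gray
  Ben gray
  Ben black
  Dee gray
    Dee→Ben: Ben black — skip
    Omar gray
      Eli gray
        Eli→Cal: Cal is gray → back edge
First back edge: Eli → Cal.

Eli->Cal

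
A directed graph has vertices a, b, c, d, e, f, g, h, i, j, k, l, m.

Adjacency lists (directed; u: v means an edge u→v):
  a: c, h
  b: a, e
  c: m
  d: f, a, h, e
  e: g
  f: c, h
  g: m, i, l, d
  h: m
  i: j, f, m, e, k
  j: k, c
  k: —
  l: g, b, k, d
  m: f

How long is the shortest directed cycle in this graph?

For each vertex v, BFS finds the shortest path from v back to v.
The shortest such closed walk is g → l → g, length 2.

2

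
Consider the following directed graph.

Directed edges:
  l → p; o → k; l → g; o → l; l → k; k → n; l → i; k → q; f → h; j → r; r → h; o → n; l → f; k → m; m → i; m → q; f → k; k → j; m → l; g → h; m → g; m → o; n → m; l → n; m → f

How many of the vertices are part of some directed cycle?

A vertex is on a directed cycle iff it belongs to a strongly connected component of size ≥ 2 (or has a self-loop).
The vertices on cycles are {f, k, l, m, n, o} — 6 in total.

6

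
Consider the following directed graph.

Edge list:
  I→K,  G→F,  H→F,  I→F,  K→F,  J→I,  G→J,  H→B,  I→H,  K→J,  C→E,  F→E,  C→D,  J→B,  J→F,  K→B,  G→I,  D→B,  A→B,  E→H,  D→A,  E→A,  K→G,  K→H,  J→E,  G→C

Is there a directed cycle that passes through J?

Yes

J is on a cycle iff J can reach itself via ≥1 edge.
J → I → K → J — yes.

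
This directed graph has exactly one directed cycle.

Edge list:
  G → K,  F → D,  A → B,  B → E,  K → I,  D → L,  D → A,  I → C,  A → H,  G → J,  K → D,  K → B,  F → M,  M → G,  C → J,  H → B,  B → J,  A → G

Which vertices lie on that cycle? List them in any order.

A, D, G, K

DFS with gray/black marking from D:
D gray
  L gray
  L black
  A gray
    G gray
      K gray
        K→D: D is gray → back edge
Back edge closes the cycle D → A → G → K → D; its vertices are {A, D, G, K}.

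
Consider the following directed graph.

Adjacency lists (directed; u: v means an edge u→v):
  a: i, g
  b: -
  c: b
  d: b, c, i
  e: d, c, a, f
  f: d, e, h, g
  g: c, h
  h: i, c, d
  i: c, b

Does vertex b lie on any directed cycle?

No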